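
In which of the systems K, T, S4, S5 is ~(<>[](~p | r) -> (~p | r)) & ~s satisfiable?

S5-tableau for the formula:
1. ~(<>[](~p | r) -> (~p | r)) & ~s, u
2. ~(<>[](~p | r) -> (~p | r)), u   [&-rule on 1]
3. ~s, u   [&-rule on 1]
4. <>[](~p | r), u   [~->-rule on 2]
5. ~(~p | r), u   [~->-rule on 2]
6. p, u   [~|-rule on 5]
7. ~r, u   [~|-rule on 5]
8. [](~p | r), v   [<>-rule on 4: fresh world v, uRv]
9. ~p | r, u   [[]-rule on 8 via vRu]
10. ~p | r, v   [[]-rule on 8 via vRv]
11. r, u   [|-rule on 9 (branches; this branch)]
Accessibility: uRu, uRv, vRu, vRv
Branch closes: r and ~r both at u.
Every branch closes (one shown): unsatisfiable in S5.
S4-tableau for the formula:
1. ~(<>[](~p | r) -> (~p | r)) & ~s, u
2. ~(<>[](~p | r) -> (~p | r)), u   [&-rule on 1]
3. ~s, u   [&-rule on 1]
4. <>[](~p | r), u   [~->-rule on 2]
5. ~(~p | r), u   [~->-rule on 2]
6. p, u   [~|-rule on 5]
7. ~r, u   [~|-rule on 5]
8. [](~p | r), v   [<>-rule on 4: fresh world v, uRv]
9. ~p | r, v   [[]-rule on 8 via vRv]
10. r, v   [|-rule on 9 (branches; this branch)]
Accessibility: uRu, uRv, vRv
Complete open branch: satisfiable in S4, hence also in K, T (this S4-model is also a K-model and a T-model).

K, T, S4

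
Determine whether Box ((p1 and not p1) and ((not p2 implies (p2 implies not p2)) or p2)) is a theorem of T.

Tableau for the negation not Box ((p1 and not p1) and ((not p2 implies (p2 implies not p2)) or p2)):
1. not Box ((p1 and not p1) and ((not p2 implies (p2 implies not p2)) or p2)), w0
2. not ((p1 and not p1) and ((not p2 implies (p2 implies not p2)) or p2)), w1
3. not (p1 and not p1), w1
4. p1, w1
Accessibility: w0Rw0, w0Rw1, w1Rw1
The negation has an open branch (countermodel exists).

No, not valid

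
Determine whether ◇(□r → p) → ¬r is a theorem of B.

No, not valid

Tableau for the negation ¬(◇(□r → p) → ¬r):
1. ¬(◇(□r → p) → ¬r), w0
2. ◇(□r → p), w0
3. r, w0
4. □r → p, w1
5. p, w1
Accessibility: w0Rw0, w0Rw1, w1Rw0, w1Rw1
The negation has an open branch (countermodel exists).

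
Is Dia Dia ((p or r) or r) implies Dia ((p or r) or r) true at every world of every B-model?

No, not valid

Tableau for the negation not (Dia Dia ((p or r) or r) implies Dia ((p or r) or r)):
1. not (Dia Dia ((p or r) or r) implies Dia ((p or r) or r)), u
2. Dia Dia ((p or r) or r), u
3. not Dia ((p or r) or r), u
4. not ((p or r) or r), u
5. not (p or r), u
6. not r, u
7. not p, u
8. Dia ((p or r) or r), v
9. not ((p or r) or r), v
10. not (p or r), v
11. not r, v
12. not p, v
13. (p or r) or r, w
14. r, w
Accessibility: uRu, uRv, vRu, vRv, vRw, wRv, wRw
The negation has an open branch (countermodel exists).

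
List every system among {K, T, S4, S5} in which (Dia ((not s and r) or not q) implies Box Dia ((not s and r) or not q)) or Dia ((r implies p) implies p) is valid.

S4-tableau for the negation not ((Dia ((not s and r) or not q) implies Box Dia ((not s and r) or not q)) or Dia ((r implies p) implies p)):
1. not ((Dia ((not s and r) or not q) implies Box Dia ((not s and r) or not q)) or Dia ((r implies p) implies p)), w0
2. not (Dia ((not s and r) or not q) implies Box Dia ((not s and r) or not q)), w0
3. not Dia ((r implies p) implies p), w0
4. Dia ((not s and r) or not q), w0
5. not Box Dia ((not s and r) or not q), w0
6. not ((r implies p) implies p), w0
7. r implies p, w0
8. not p, w0
9. not r, w0
10. (not s and r) or not q, w1
11. not ((r implies p) implies p), w1
12. r implies p, w1
13. not p, w1
14. not q, w1
15. not r, w1
16. not Dia ((not s and r) or not q), w2
17. not ((r implies p) implies p), w2
18. r implies p, w2
19. not p, w2
20. not ((not s and r) or not q), w2
21. not (not s and r), w2
22. q, w2
23. not r, w2
Accessibility: w0Rw0, w0Rw1, w0Rw2, w1Rw1, w2Rw2
Complete open branch: countermodel on an S4-frame, so not valid in S4, nor in K, T (the same frame is also a K-frame and a T-frame).
S5-tableau for the negation not ((Dia ((not s and r) or not q) implies Box Dia ((not s and r) or not q)) or Dia ((r implies p) implies p)):
1. not ((Dia ((not s and r) or not q) implies Box Dia ((not s and r) or not q)) or Dia ((r implies p) implies p)), w0
2. not (Dia ((not s and r) or not q) implies Box Dia ((not s and r) or not q)), w0
3. not Dia ((r implies p) implies p), w0
4. Dia ((not s and r) or not q), w0
5. not Box Dia ((not s and r) or not q), w0
6. not ((r implies p) implies p), w0
7. r implies p, w0
8. not p, w0
9. not r, w0
10. (not s and r) or not q, w1
11. not ((r implies p) implies p), w1
12. r implies p, w1
13. not p, w1
14. not q, w1
15. not r, w1
16. not Dia ((not s and r) or not q), w2
17. not ((r implies p) implies p), w2
18. r implies p, w2
19. not p, w2
20. not ((not s and r) or not q), w0
21. not (not s and r), w0
22. q, w0
23. not ((not s and r) or not q), w1
24. not (not s and r), w1
25. q, w1
Accessibility: w0Rw0, w0Rw1, w0Rw2, w1Rw0, w1Rw1, w1Rw2, w2Rw0, w2Rw1, w2Rw2
Branch closes: q and not q both at w1.
Every branch closes (one shown): valid in S5.

S5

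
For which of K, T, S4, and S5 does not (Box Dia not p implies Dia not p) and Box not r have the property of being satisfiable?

K-tableau for the formula:
1. not (Box Dia not p implies Dia not p) and Box not r, 0
2. not (Box Dia not p implies Dia not p), 0
3. Box not r, 0
4. Box Dia not p, 0
5. not Dia not p, 0
Complete open branch: satisfiable in K.
T-tableau for the formula:
1. not (Box Dia not p implies Dia not p) and Box not r, 0
2. not (Box Dia not p implies Dia not p), 0
3. Box not r, 0
4. Box Dia not p, 0
5. not Dia not p, 0
6. not r, 0
7. Dia not p, 0
8. p, 0
9. not p, 1
10. not r, 1
11. Dia not p, 1
12. p, 1
Accessibility: 0R0, 0R1, 1R1
Branch closes: p and not p both at 1.
Every branch closes (one shown): unsatisfiable in T, hence also in S4, S5 (every S4/S5-frame is a T-frame).

K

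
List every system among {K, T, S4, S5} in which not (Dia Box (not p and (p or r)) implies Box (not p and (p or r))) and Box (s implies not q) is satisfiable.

S5-tableau for the formula:
1. not (Dia Box (not p and (p or r)) implies Box (not p and (p or r))) and Box (s implies not q), u
2. not (Dia Box (not p and (p or r)) implies Box (not p and (p or r))), u   [and-rule on 1]
3. Box (s implies not q), u   [and-rule on 1]
4. Dia Box (not p and (p or r)), u   [neg-implies-rule on 2]
5. not Box (not p and (p or r)), u   [neg-implies-rule on 2]
6. s implies not q, u   [Box-rule on 3 via uRu]
7. not q, u   [implies-rule on 6 (branches; this branch)]
8. Box (not p and (p or r)), v   [Dia-rule on 4: fresh world v, uRv]
9. s implies not q, v   [Box-rule on 3 via uRv]
10. not p and (p or r), u   [Box-rule on 8 via vRu]
11. not p, u   [and-rule on 10]
12. p or r, u   [and-rule on 10]
13. not p and (p or r), v   [Box-rule on 8 via vRv]
14. not p, v   [and-rule on 13]
15. p or r, v   [and-rule on 13]
16. not q, v   [implies-rule on 9 (branches; this branch)]
17. r, u   [or-rule on 12 (branches; this branch)]
18. r, v   [or-rule on 15 (branches; this branch)]
19. not (not p and (p or r)), w   [neg-Box-rule on 5: fresh world w, uRw]
20. s implies not q, w   [Box-rule on 3 via uRw]
21. not p and (p or r), w   [Box-rule on 8 via vRw]
22. not p, w   [and-rule on 21]
23. p or r, w   [and-rule on 21]
24. not (p or r), w   [neg-and-rule on 19 (branches; this branch)]
25. not r, w   [neg-or-rule on 24]
26. not q, w   [implies-rule on 20 (branches; this branch)]
27. r, w   [or-rule on 23 (branches; this branch)]
Accessibility: uRu, uRv, uRw, vRu, vRv, vRw, wRu, wRv, wRw
Branch closes: r and not r both at w.
Every branch closes (one shown): unsatisfiable in S5.
S4-tableau for the formula:
1. not (Dia Box (not p and (p or r)) implies Box (not p and (p or r))) and Box (s implies not q), u
2. not (Dia Box (not p and (p or r)) implies Box (not p and (p or r))), u   [and-rule on 1]
3. Box (s implies not q), u   [and-rule on 1]
4. Dia Box (not p and (p or r)), u   [neg-implies-rule on 2]
5. not Box (not p and (p or r)), u   [neg-implies-rule on 2]
6. s implies not q, u   [Box-rule on 3 via uRu]
7. not q, u   [implies-rule on 6 (branches; this branch)]
8. Box (not p and (p or r)), v   [Dia-rule on 4: fresh world v, uRv]
9. s implies not q, v   [Box-rule on 3 via uRv]
10. not p and (p or r), v   [Box-rule on 8 via vRv]
11. not p, v   [and-rule on 10]
12. p or r, v   [and-rule on 10]
13. not q, v   [implies-rule on 9 (branches; this branch)]
14. r, v   [or-rule on 12 (branches; this branch)]
15. not (not p and (p or r)), w   [neg-Box-rule on 5: fresh world w, uRw]
16. s implies not q, w   [Box-rule on 3 via uRw]
17. not (p or r), w   [neg-and-rule on 15 (branches; this branch)]
18. not p, w   [neg-or-rule on 17]
19. not r, w   [neg-or-rule on 17]
20. not q, w   [implies-rule on 16 (branches; this branch)]
Accessibility: uRu, uRv, uRw, vRv, wRw
Complete open branch: satisfiable in S4, hence also in K, T (this S4-model is also a K-model and a T-model).

K, T, S4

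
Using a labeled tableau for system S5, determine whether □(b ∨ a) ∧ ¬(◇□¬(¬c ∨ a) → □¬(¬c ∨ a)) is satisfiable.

Unsatisfiable (every branch closes)

1. □(b ∨ a) ∧ ¬(◇□¬(¬c ∨ a) → □¬(¬c ∨ a)), u
2. □(b ∨ a), u   [∧-rule on 1]
3. ¬(◇□¬(¬c ∨ a) → □¬(¬c ∨ a)), u   [∧-rule on 1]
4. ◇□¬(¬c ∨ a), u   [¬→-rule on 3]
5. ¬□¬(¬c ∨ a), u   [¬→-rule on 3]
6. b ∨ a, u   [□-rule on 2 via uRu]
7. b, u   [∨-rule on 6 (branches; this branch)]
8. □¬(¬c ∨ a), v   [◇-rule on 4: fresh world v, uRv]
9. b ∨ a, v   [□-rule on 2 via uRv]
10. ¬(¬c ∨ a), u   [□-rule on 8 via vRu]
11. c, u   [¬∨-rule on 10]
12. ¬a, u   [¬∨-rule on 10]
13. ¬(¬c ∨ a), v   [□-rule on 8 via vRv]
14. c, v   [¬∨-rule on 13]
15. ¬a, v   [¬∨-rule on 13]
16. b, v   [∨-rule on 9 (branches; this branch)]
17. ¬c ∨ a, w   [¬□-rule on 5: fresh world w, uRw]
18. b ∨ a, w   [□-rule on 2 via uRw]
19. ¬(¬c ∨ a), w   [□-rule on 8 via vRw]
20. c, w   [¬∨-rule on 19]
21. ¬a, w   [¬∨-rule on 19]
22. a, w   [∨-rule on 17 (branches; this branch)]
Accessibility: uRu, uRv, uRw, vRu, vRv, vRw, wRu, wRv, wRw
Branch closes: a and ¬a both at w.
(One branch shown.) All branches close.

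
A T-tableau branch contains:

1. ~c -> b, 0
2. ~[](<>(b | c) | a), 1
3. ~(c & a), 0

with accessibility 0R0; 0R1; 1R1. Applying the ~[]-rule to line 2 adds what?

a fresh world 2 with 1R2, and ~(<>(b | c) | a) at 2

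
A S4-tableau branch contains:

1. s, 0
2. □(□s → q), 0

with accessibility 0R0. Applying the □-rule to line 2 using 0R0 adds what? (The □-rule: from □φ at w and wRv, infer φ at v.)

□s → q, 0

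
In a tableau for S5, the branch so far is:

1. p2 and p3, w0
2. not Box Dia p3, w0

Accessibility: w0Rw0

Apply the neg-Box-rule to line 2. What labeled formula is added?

a fresh world w1 with w0Rw1, and not Dia p3 at w1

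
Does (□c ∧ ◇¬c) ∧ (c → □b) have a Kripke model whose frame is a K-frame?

No, unsatisfiable

1. (□c ∧ ◇¬c) ∧ (c → □b), 0
2. □c ∧ ◇¬c, 0
3. c → □b, 0
4. □c, 0
5. ◇¬c, 0
6. □b, 0
7. ¬c, 1
8. c, 1
Accessibility: 0R1
Branch closes: c and ¬c both at 1.
All branches of the tableau close; one closing branch shown above.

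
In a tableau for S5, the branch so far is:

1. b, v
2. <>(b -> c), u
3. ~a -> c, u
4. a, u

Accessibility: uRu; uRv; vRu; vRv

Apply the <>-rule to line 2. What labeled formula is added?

a fresh world w with uRw, and b -> c at w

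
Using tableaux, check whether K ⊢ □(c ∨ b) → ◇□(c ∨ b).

No, not valid

Tableau for the negation ¬(□(c ∨ b) → ◇□(c ∨ b)):
1. ¬(□(c ∨ b) → ◇□(c ∨ b)), u
2. □(c ∨ b), u
3. ¬◇□(c ∨ b), u
The negation has an open branch (countermodel exists).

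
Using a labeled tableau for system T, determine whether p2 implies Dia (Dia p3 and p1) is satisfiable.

1. p2 implies Dia (Dia p3 and p1), w0
2. Dia (Dia p3 and p1), w0
3. Dia p3 and p1, w1
4. Dia p3, w1
5. p1, w1
6. p3, w2
Accessibility: w0Rw0, w0Rw1, w1Rw1, w1Rw2, w2Rw2

Satisfiable (open branch found)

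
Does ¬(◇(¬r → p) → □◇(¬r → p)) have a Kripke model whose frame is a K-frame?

Satisfiable

1. ¬(◇(¬r → p) → □◇(¬r → p)), 0
2. ◇(¬r → p), 0
3. ¬□◇(¬r → p), 0
4. ¬r → p, 1
5. p, 1
6. ¬◇(¬r → p), 2
Accessibility: 0R1, 0R2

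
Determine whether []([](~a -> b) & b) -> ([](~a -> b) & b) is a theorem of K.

No, not valid

Tableau for the negation ~([]([](~a -> b) & b) -> ([](~a -> b) & b)):
1. ~([]([](~a -> b) & b) -> ([](~a -> b) & b)), u
2. []([](~a -> b) & b), u
3. ~([](~a -> b) & b), u
4. ~b, u
The negation has an open branch (countermodel exists).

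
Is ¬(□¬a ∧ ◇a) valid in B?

Tableau for the negation □¬a ∧ ◇a:
1. □¬a ∧ ◇a, w0
2. □¬a, w0   [∧-rule on 1]
3. ◇a, w0   [∧-rule on 1]
4. ¬a, w0   [□-rule on 2 via w0Rw0]
5. a, w1   [◇-rule on 3: fresh world w1, w0Rw1]
6. ¬a, w1   [□-rule on 2 via w0Rw1]
Accessibility: w0Rw0, w0Rw1, w1Rw0, w1Rw1
Branch closes: a and ¬a both at w1.
All branches of the negation close; one closing branch shown above.

Valid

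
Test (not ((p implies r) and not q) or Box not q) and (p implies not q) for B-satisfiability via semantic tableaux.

Satisfiable (open branch found)

1. (not ((p implies r) and not q) or Box not q) and (p implies not q), 0
2. not ((p implies r) and not q) or Box not q, 0
3. p implies not q, 0
4. Box not q, 0
5. not q, 0
Accessibility: 0R0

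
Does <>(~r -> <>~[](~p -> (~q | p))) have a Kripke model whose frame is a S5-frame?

Satisfiable

1. <>(~r -> <>~[](~p -> (~q | p))), 0
2. ~r -> <>~[](~p -> (~q | p)), 1   [<>-rule on 1: fresh world 1, 0R1]
3. <>~[](~p -> (~q | p)), 1   [->-rule on 2 (branches; this branch)]
4. ~[](~p -> (~q | p)), 2   [<>-rule on 3: fresh world 2, 1R2]
5. ~(~p -> (~q | p)), 3   [~[]-rule on 4: fresh world 3, 2R3]
6. ~p, 3   [~->-rule on 5]
7. ~(~q | p), 3   [~->-rule on 5]
8. q, 3   [~|-rule on 7]
Accessibility: 0R0, 0R1, 0R2, 0R3, 1R0, 1R1, 1R2, 1R3, 2R0, 2R1, 2R2, 2R3, 3R0, 3R1, 3R2, 3R3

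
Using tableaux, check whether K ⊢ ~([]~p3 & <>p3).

Tableau for the negation []~p3 & <>p3:
1. []~p3 & <>p3, u
2. []~p3, u   [&-rule on 1]
3. <>p3, u   [&-rule on 1]
4. p3, v   [<>-rule on 3: fresh world v, uRv]
5. ~p3, v   [[]-rule on 2 via uRv]
Accessibility: uRv
Branch closes: p3 and ~p3 both at v.
Every branch of the negation's tableau closes; the branch above is one of them.

Yes, valid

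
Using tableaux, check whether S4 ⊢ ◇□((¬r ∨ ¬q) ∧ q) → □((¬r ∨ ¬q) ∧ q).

Tableau for the negation ¬(◇□((¬r ∨ ¬q) ∧ q) → □((¬r ∨ ¬q) ∧ q)):
1. ¬(◇□((¬r ∨ ¬q) ∧ q) → □((¬r ∨ ¬q) ∧ q)), w0
2. ◇□((¬r ∨ ¬q) ∧ q), w0
3. ¬□((¬r ∨ ¬q) ∧ q), w0
4. □((¬r ∨ ¬q) ∧ q), w1
5. (¬r ∨ ¬q) ∧ q, w1
6. ¬r ∨ ¬q, w1
7. q, w1
8. ¬r, w1
9. ¬((¬r ∨ ¬q) ∧ q), w2
10. ¬q, w2
Accessibility: w0Rw0, w0Rw1, w0Rw2, w1Rw1, w2Rw2
The negation has an open branch (countermodel exists).

Invalid (countermodel exists)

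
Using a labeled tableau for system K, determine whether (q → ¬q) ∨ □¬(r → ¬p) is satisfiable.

1. (q → ¬q) ∨ □¬(r → ¬p), w0
2. □¬(r → ¬p), w0   [∨-rule on 1 (branches; this branch)]

Satisfiable (open branch found)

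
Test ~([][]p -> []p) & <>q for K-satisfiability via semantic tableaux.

1. ~([][]p -> []p) & <>q, w0
2. ~([][]p -> []p), w0
3. <>q, w0
4. [][]p, w0
5. ~[]p, w0
6. q, w1
7. []p, w1
8. ~p, w2
9. []p, w2
Accessibility: w0Rw1, w0Rw2

Yes, satisfiable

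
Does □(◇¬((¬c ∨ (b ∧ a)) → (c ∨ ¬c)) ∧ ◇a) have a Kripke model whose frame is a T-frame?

1. □(◇¬((¬c ∨ (b ∧ a)) → (c ∨ ¬c)) ∧ ◇a), u
2. ◇¬((¬c ∨ (b ∧ a)) → (c ∨ ¬c)) ∧ ◇a, u
3. ◇¬((¬c ∨ (b ∧ a)) → (c ∨ ¬c)), u
4. ◇a, u
5. ¬((¬c ∨ (b ∧ a)) → (c ∨ ¬c)), v
6. ¬c ∨ (b ∧ a), v
7. ¬(c ∨ ¬c), v
8. ¬c, v
9. c, v
Accessibility: uRu, uRv, vRv
Branch closes: c and ¬c both at v.
All branches of the tableau close; one closing branch shown above.

No, unsatisfiable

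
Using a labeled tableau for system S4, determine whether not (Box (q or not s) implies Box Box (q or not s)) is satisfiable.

No, unsatisfiable

1. not (Box (q or not s) implies Box Box (q or not s)), w0
2. Box (q or not s), w0
3. not Box Box (q or not s), w0
4. q or not s, w0
5. not s, w0
6. not Box (q or not s), w1
7. q or not s, w1
8. not s, w1
9. not (q or not s), w2
10. not q, w2
11. s, w2
12. q or not s, w2
13. not s, w2
Accessibility: w0Rw0, w0Rw1, w0Rw2, w1Rw1, w1Rw2, w2Rw2
Branch closes: s and not s both at w2.
(One branch shown.) All branches close.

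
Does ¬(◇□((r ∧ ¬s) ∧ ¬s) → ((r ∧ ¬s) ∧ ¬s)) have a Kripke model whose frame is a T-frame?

1. ¬(◇□((r ∧ ¬s) ∧ ¬s) → ((r ∧ ¬s) ∧ ¬s)), w0
2. ◇□((r ∧ ¬s) ∧ ¬s), w0   [¬→-rule on 1]
3. ¬((r ∧ ¬s) ∧ ¬s), w0   [¬→-rule on 1]
4. s, w0   [¬∧-rule on 3 (branches; this branch)]
5. □((r ∧ ¬s) ∧ ¬s), w1   [◇-rule on 2: fresh world w1, w0Rw1]
6. (r ∧ ¬s) ∧ ¬s, w1   [□-rule on 5 via w1Rw1]
7. r ∧ ¬s, w1   [∧-rule on 6]
8. ¬s, w1   [∧-rule on 6]
9. r, w1   [∧-rule on 7]
Accessibility: w0Rw0, w0Rw1, w1Rw1

Satisfiable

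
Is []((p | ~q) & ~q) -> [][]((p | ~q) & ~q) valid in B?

Tableau for the negation ~([]((p | ~q) & ~q) -> [][]((p | ~q) & ~q)):
1. ~([]((p | ~q) & ~q) -> [][]((p | ~q) & ~q)), 0
2. []((p | ~q) & ~q), 0
3. ~[][]((p | ~q) & ~q), 0
4. (p | ~q) & ~q, 0
5. p | ~q, 0
6. ~q, 0
7. ~[]((p | ~q) & ~q), 1
8. (p | ~q) & ~q, 1
9. p | ~q, 1
10. ~q, 1
11. ~((p | ~q) & ~q), 2
12. q, 2
Accessibility: 0R0, 0R1, 1R0, 1R1, 1R2, 2R1, 2R2
The negation has an open branch (countermodel exists).

Not valid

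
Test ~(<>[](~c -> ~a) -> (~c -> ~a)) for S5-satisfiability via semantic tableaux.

Unsatisfiable (every branch closes)

1. ~(<>[](~c -> ~a) -> (~c -> ~a)), u
2. <>[](~c -> ~a), u
3. ~(~c -> ~a), u
4. ~c, u
5. a, u
6. [](~c -> ~a), v
7. ~c -> ~a, u
8. ~c -> ~a, v
9. ~a, u
Accessibility: uRu, uRv, vRu, vRv
Branch closes: a and ~a both at u.
All branches of the tableau close; one closing branch shown above.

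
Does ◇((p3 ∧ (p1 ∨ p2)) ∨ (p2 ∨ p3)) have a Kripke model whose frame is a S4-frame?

Satisfiable

1. ◇((p3 ∧ (p1 ∨ p2)) ∨ (p2 ∨ p3)), w0
2. (p3 ∧ (p1 ∨ p2)) ∨ (p2 ∨ p3), w1
3. p2 ∨ p3, w1
4. p3, w1
Accessibility: w0Rw0, w0Rw1, w1Rw1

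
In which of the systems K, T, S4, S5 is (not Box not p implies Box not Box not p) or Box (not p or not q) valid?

S4-tableau for the negation not ((not Box not p implies Box not Box not p) or Box (not p or not q)):
1. not ((not Box not p implies Box not Box not p) or Box (not p or not q)), w0
2. not (not Box not p implies Box not Box not p), w0
3. not Box (not p or not q), w0
4. not Box not p, w0
5. not Box not Box not p, w0
6. not (not p or not q), w1
7. p, w1
8. q, w1
9. p, w2
10. Box not p, w3
11. not p, w3
Accessibility: w0Rw0, w0Rw1, w0Rw2, w0Rw3, w1Rw1, w2Rw2, w3Rw3
Complete open branch: countermodel on an S4-frame, so not valid in S4, nor in K, T (the same frame is also a K-frame and a T-frame).
S5-tableau for the negation not ((not Box not p implies Box not Box not p) or Box (not p or not q)):
1. not ((not Box not p implies Box not Box not p) or Box (not p or not q)), w0
2. not (not Box not p implies Box not Box not p), w0
3. not Box (not p or not q), w0
4. not Box not p, w0
5. not Box not Box not p, w0
6. not (not p or not q), w1
7. p, w1
8. q, w1
9. p, w2
10. Box not p, w3
11. not p, w0
12. not p, w1
Accessibility: w0Rw0, w0Rw1, w0Rw2, w0Rw3, w1Rw0, w1Rw1, w1Rw2, w1Rw3, w2Rw0, w2Rw1, w2Rw2, w2Rw3, w3Rw0, w3Rw1, w3Rw2, w3Rw3
Branch closes: p and not p both at w1.
Every branch closes (one shown): valid in S5.

S5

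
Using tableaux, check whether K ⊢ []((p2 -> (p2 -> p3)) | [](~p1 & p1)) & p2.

Tableau for the negation ~([]((p2 -> (p2 -> p3)) | [](~p1 & p1)) & p2):
1. ~([]((p2 -> (p2 -> p3)) | [](~p1 & p1)) & p2), w0
2. ~p2, w0
The negation has an open branch (countermodel exists).

No, not valid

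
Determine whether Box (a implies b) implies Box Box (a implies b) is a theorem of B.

Tableau for the negation not (Box (a implies b) implies Box Box (a implies b)):
1. not (Box (a implies b) implies Box Box (a implies b)), w0
2. Box (a implies b), w0   [neg-implies-rule on 1]
3. not Box Box (a implies b), w0   [neg-implies-rule on 1]
4. a implies b, w0   [Box-rule on 2 via w0Rw0]
5. b, w0   [implies-rule on 4 (branches; this branch)]
6. not Box (a implies b), w1   [neg-Box-rule on 3: fresh world w1, w0Rw1]
7. a implies b, w1   [Box-rule on 2 via w0Rw1]
8. b, w1   [implies-rule on 7 (branches; this branch)]
9. not (a implies b), w2   [neg-Box-rule on 6: fresh world w2, w1Rw2]
10. a, w2   [neg-implies-rule on 9]
11. not b, w2   [neg-implies-rule on 9]
Accessibility: w0Rw0, w0Rw1, w1Rw0, w1Rw1, w1Rw2, w2Rw1, w2Rw2
The negation has an open branch (countermodel exists).

Invalid (countermodel exists)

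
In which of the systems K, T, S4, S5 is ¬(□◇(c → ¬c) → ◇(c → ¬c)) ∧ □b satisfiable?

T-tableau for the formula:
1. ¬(□◇(c → ¬c) → ◇(c → ¬c)) ∧ □b, 0
2. ¬(□◇(c → ¬c) → ◇(c → ¬c)), 0
3. □b, 0
4. □◇(c → ¬c), 0
5. ¬◇(c → ¬c), 0
6. b, 0
7. ◇(c → ¬c), 0
8. ¬(c → ¬c), 0
9. c, 0
10. c → ¬c, 1
11. b, 1
12. ◇(c → ¬c), 1
13. ¬(c → ¬c), 1
14. c, 1
15. ¬c, 1
Accessibility: 0R0, 0R1, 1R1
Branch closes: c and ¬c both at 1.
Every branch closes (one shown): unsatisfiable in T, hence also in S4, S5 (every S4/S5-frame is a T-frame).
K-tableau for the formula:
1. ¬(□◇(c → ¬c) → ◇(c → ¬c)) ∧ □b, 0
2. ¬(□◇(c → ¬c) → ◇(c → ¬c)), 0
3. □b, 0
4. □◇(c → ¬c), 0
5. ¬◇(c → ¬c), 0
Complete open branch: satisfiable in K.

K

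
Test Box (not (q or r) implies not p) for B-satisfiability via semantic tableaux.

Satisfiable

1. Box (not (q or r) implies not p), 0
2. not (q or r) implies not p, 0
3. not p, 0
Accessibility: 0R0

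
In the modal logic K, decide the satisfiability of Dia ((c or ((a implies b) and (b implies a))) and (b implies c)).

Satisfiable (open branch found)

1. Dia ((c or ((a implies b) and (b implies a))) and (b implies c)), u
2. (c or ((a implies b) and (b implies a))) and (b implies c), v   [Dia-rule on 1: fresh world v, uRv]
3. c or ((a implies b) and (b implies a)), v   [and-rule on 2]
4. b implies c, v   [and-rule on 2]
5. (a implies b) and (b implies a), v   [or-rule on 3 (branches; this branch)]
6. a implies b, v   [and-rule on 5]
7. b implies a, v   [and-rule on 5]
8. c, v   [implies-rule on 4 (branches; this branch)]
9. b, v   [implies-rule on 6 (branches; this branch)]
10. a, v   [implies-rule on 7 (branches; this branch)]
Accessibility: uRv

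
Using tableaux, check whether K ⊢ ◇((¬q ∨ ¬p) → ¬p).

Tableau for the negation ¬◇((¬q ∨ ¬p) → ¬p):
1. ¬◇((¬q ∨ ¬p) → ¬p), w0
The negation has an open branch (countermodel exists).

Not valid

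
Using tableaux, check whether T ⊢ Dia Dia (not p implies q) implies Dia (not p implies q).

Tableau for the negation not (Dia Dia (not p implies q) implies Dia (not p implies q)):
1. not (Dia Dia (not p implies q) implies Dia (not p implies q)), u
2. Dia Dia (not p implies q), u
3. not Dia (not p implies q), u
4. not (not p implies q), u
5. not p, u
6. not q, u
7. Dia (not p implies q), v
8. not (not p implies q), v
9. not p, v
10. not q, v
11. not p implies q, w
12. q, w
Accessibility: uRu, uRv, vRv, vRw, wRw
The negation has an open branch (countermodel exists).

No, not valid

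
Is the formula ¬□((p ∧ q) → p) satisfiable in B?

No, unsatisfiable

1. ¬□((p ∧ q) → p), u
2. ¬((p ∧ q) → p), v
3. p ∧ q, v
4. ¬p, v
5. p, v
6. q, v
Accessibility: uRu, uRv, vRu, vRv
Branch closes: p and ¬p both at v.
Every branch closes; the branch above is one of them.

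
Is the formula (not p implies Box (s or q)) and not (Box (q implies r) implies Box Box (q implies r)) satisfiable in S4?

No, unsatisfiable

1. (not p implies Box (s or q)) and not (Box (q implies r) implies Box Box (q implies r)), u
2. not p implies Box (s or q), u
3. not (Box (q implies r) implies Box Box (q implies r)), u
4. Box (q implies r), u
5. not Box Box (q implies r), u
6. q implies r, u
7. Box (s or q), u
8. s or q, u
9. r, u
10. q, u
11. not Box (q implies r), v
12. q implies r, v
13. s or q, v
14. r, v
15. q, v
16. not (q implies r), w
17. q, w
18. not r, w
19. q implies r, w
20. s or q, w
21. r, w
Accessibility: uRu, uRv, uRw, vRv, vRw, wRw
Branch closes: r and not r both at w.
All branches of the tableau close; one closing branch shown above.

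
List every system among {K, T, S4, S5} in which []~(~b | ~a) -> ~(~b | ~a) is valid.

K-tableau for the negation ~([]~(~b | ~a) -> ~(~b | ~a)):
1. ~([]~(~b | ~a) -> ~(~b | ~a)), w0
2. []~(~b | ~a), w0
3. ~b | ~a, w0
4. ~a, w0
Complete open branch: countermodel on a K-frame, so not valid in K.
T-tableau for the negation ~([]~(~b | ~a) -> ~(~b | ~a)):
1. ~([]~(~b | ~a) -> ~(~b | ~a)), w0
2. []~(~b | ~a), w0
3. ~b | ~a, w0
4. ~(~b | ~a), w0
5. b, w0
6. a, w0
7. ~a, w0
Accessibility: w0Rw0
Branch closes: a and ~a both at w0.
Every branch closes (one shown): valid in T, hence also in S4, S5 (every theorem of T is a theorem of S4 and S5).

T, S4, S5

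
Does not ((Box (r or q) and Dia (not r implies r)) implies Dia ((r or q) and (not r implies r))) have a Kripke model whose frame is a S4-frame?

Unsatisfiable

1. not ((Box (r or q) and Dia (not r implies r)) implies Dia ((r or q) and (not r implies r))), u
2. Box (r or q) and Dia (not r implies r), u   [neg-implies-rule on 1]
3. not Dia ((r or q) and (not r implies r)), u   [neg-implies-rule on 1]
4. Box (r or q), u   [and-rule on 2]
5. Dia (not r implies r), u   [and-rule on 2]
6. not ((r or q) and (not r implies r)), u   [neg-Dia-rule on 3 via uRu]
7. r or q, u   [Box-rule on 4 via uRu]
8. not (not r implies r), u   [neg-and-rule on 6 (branches; this branch)]
9. not r, u   [neg-implies-rule on 8]
10. q, u   [or-rule on 7 (branches; this branch)]
11. not r implies r, v   [Dia-rule on 5: fresh world v, uRv]
12. not ((r or q) and (not r implies r)), v   [neg-Dia-rule on 3 via uRv]
13. r or q, v   [Box-rule on 4 via uRv]
14. r, v   [implies-rule on 11 (branches; this branch)]
15. not (not r implies r), v   [neg-and-rule on 12 (branches; this branch)]
16. not r, v   [neg-implies-rule on 15]
Accessibility: uRu, uRv, vRv
Branch closes: r and not r both at v.
(One branch shown.) All branches close.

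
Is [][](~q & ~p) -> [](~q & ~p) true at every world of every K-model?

Tableau for the negation ~([][](~q & ~p) -> [](~q & ~p)):
1. ~([][](~q & ~p) -> [](~q & ~p)), w0
2. [][](~q & ~p), w0
3. ~[](~q & ~p), w0
4. ~(~q & ~p), w1
5. [](~q & ~p), w1
6. p, w1
Accessibility: w0Rw1
The negation has an open branch (countermodel exists).

Not valid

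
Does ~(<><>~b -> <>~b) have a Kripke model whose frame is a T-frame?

1. ~(<><>~b -> <>~b), w0
2. <><>~b, w0
3. ~<>~b, w0
4. b, w0
5. <>~b, w1
6. b, w1
7. ~b, w2
Accessibility: w0Rw0, w0Rw1, w1Rw1, w1Rw2, w2Rw2

Satisfiable (open branch found)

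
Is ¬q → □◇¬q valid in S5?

Yes, valid

Tableau for the negation ¬(¬q → □◇¬q):
1. ¬(¬q → □◇¬q), 0
2. ¬q, 0   [¬→-rule on 1]
3. ¬□◇¬q, 0   [¬→-rule on 1]
4. ¬◇¬q, 1   [¬□-rule on 3: fresh world 1, 0R1]
5. q, 0   [¬◇-rule on 4 via 1R0]
Accessibility: 0R0, 0R1, 1R0, 1R1
Branch closes: q and ¬q both at 0.
All branches of the negation close; one closing branch shown above.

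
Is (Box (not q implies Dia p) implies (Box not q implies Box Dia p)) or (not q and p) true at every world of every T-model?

Tableau for the negation not ((Box (not q implies Dia p) implies (Box not q implies Box Dia p)) or (not q and p)):
1. not ((Box (not q implies Dia p) implies (Box not q implies Box Dia p)) or (not q and p)), 0
2. not (Box (not q implies Dia p) implies (Box not q implies Box Dia p)), 0   [neg-or-rule on 1]
3. not (not q and p), 0   [neg-or-rule on 1]
4. Box (not q implies Dia p), 0   [neg-implies-rule on 2]
5. not (Box not q implies Box Dia p), 0   [neg-implies-rule on 2]
6. Box not q, 0   [neg-implies-rule on 5]
7. not Box Dia p, 0   [neg-implies-rule on 5]
8. not q implies Dia p, 0   [Box-rule on 4 via 0R0]
9. not q, 0   [Box-rule on 6 via 0R0]
10. not p, 0   [neg-and-rule on 3 (branches; this branch)]
11. Dia p, 0   [implies-rule on 8 (branches; this branch)]
12. not Dia p, 1   [neg-Box-rule on 7: fresh world 1, 0R1]
13. not q implies Dia p, 1   [Box-rule on 4 via 0R1]
14. not q, 1   [Box-rule on 6 via 0R1]
15. not p, 1   [neg-Dia-rule on 12 via 1R1]
16. Dia p, 1   [implies-rule on 13 (branches; this branch)]
17. p, 2   [Dia-rule on 11: fresh world 2, 0R2]
18. not q implies Dia p, 2   [Box-rule on 4 via 0R2]
19. not q, 2   [Box-rule on 6 via 0R2]
20. Dia p, 2   [implies-rule on 18 (branches; this branch)]
21. p, 3   [Dia-rule on 16: fresh world 3, 1R3]
22. not p, 3   [neg-Dia-rule on 12 via 1R3]
Accessibility: 0R0, 0R1, 0R2, 1R1, 1R3, 2R2, 3R3
Branch closes: p and not p both at 3.
All branches of the negation close; one closing branch shown above.

Yes, valid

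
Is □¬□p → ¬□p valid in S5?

Tableau for the negation ¬(□¬□p → ¬□p):
1. ¬(□¬□p → ¬□p), u
2. □¬□p, u
3. □p, u
4. ¬□p, u
5. p, u
6. ¬p, v
7. ¬□p, v
8. p, v
Accessibility: uRu, uRv, vRu, vRv
Branch closes: p and ¬p both at v.
Every branch of the negation's tableau closes; the branch above is one of them.

Valid in S5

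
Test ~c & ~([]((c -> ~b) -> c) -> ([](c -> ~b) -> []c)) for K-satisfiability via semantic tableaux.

1. ~c & ~([]((c -> ~b) -> c) -> ([](c -> ~b) -> []c)), 0
2. ~c, 0   [&-rule on 1]
3. ~([]((c -> ~b) -> c) -> ([](c -> ~b) -> []c)), 0   [&-rule on 1]
4. []((c -> ~b) -> c), 0   [~->-rule on 3]
5. ~([](c -> ~b) -> []c), 0   [~->-rule on 3]
6. [](c -> ~b), 0   [~->-rule on 5]
7. ~[]c, 0   [~->-rule on 5]
8. ~c, 1   [~[]-rule on 7: fresh world 1, 0R1]
9. (c -> ~b) -> c, 1   [[]-rule on 4 via 0R1]
10. c -> ~b, 1   [[]-rule on 6 via 0R1]
11. ~(c -> ~b), 1   [->-rule on 9 (branches; this branch)]
12. c, 1   [~->-rule on 11]
13. b, 1   [~->-rule on 11]
Accessibility: 0R1
Branch closes: c and ~c both at 1.
(One branch shown.) All branches close.

Unsatisfiable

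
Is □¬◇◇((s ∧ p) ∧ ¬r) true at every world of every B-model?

No, not valid

Tableau for the negation ¬□¬◇◇((s ∧ p) ∧ ¬r):
1. ¬□¬◇◇((s ∧ p) ∧ ¬r), u
2. ◇◇((s ∧ p) ∧ ¬r), v   [¬□-rule on 1: fresh world v, uRv]
3. ◇((s ∧ p) ∧ ¬r), w   [◇-rule on 2: fresh world w, vRw]
4. (s ∧ p) ∧ ¬r, x   [◇-rule on 3: fresh world x, wRx]
5. s ∧ p, x   [∧-rule on 4]
6. ¬r, x   [∧-rule on 4]
7. s, x   [∧-rule on 5]
8. p, x   [∧-rule on 5]
Accessibility: uRu, uRv, vRu, vRv, vRw, wRv, wRw, wRx, xRw, xRx
The negation has an open branch (countermodel exists).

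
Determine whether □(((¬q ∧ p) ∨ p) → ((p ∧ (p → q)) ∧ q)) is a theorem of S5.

Invalid (countermodel exists)

Tableau for the negation ¬□(((¬q ∧ p) ∨ p) → ((p ∧ (p → q)) ∧ q)):
1. ¬□(((¬q ∧ p) ∨ p) → ((p ∧ (p → q)) ∧ q)), u
2. ¬(((¬q ∧ p) ∨ p) → ((p ∧ (p → q)) ∧ q)), v   [¬□-rule on 1: fresh world v, uRv]
3. (¬q ∧ p) ∨ p, v   [¬→-rule on 2]
4. ¬((p ∧ (p → q)) ∧ q), v   [¬→-rule on 2]
5. p, v   [∨-rule on 3 (branches; this branch)]
6. ¬q, v   [¬∧-rule on 4 (branches; this branch)]
Accessibility: uRu, uRv, vRu, vRv
The negation has an open branch (countermodel exists).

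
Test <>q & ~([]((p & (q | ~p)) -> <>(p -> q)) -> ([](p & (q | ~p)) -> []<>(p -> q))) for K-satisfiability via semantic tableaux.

Unsatisfiable (every branch closes)

1. <>q & ~([]((p & (q | ~p)) -> <>(p -> q)) -> ([](p & (q | ~p)) -> []<>(p -> q))), w0
2. <>q, w0
3. ~([]((p & (q | ~p)) -> <>(p -> q)) -> ([](p & (q | ~p)) -> []<>(p -> q))), w0
4. []((p & (q | ~p)) -> <>(p -> q)), w0
5. ~([](p & (q | ~p)) -> []<>(p -> q)), w0
6. [](p & (q | ~p)), w0
7. ~[]<>(p -> q), w0
8. q, w1
9. (p & (q | ~p)) -> <>(p -> q), w1
10. p & (q | ~p), w1
11. p, w1
12. q | ~p, w1
13. <>(p -> q), w1
14. ~<>(p -> q), w2
15. (p & (q | ~p)) -> <>(p -> q), w2
16. p & (q | ~p), w2
17. p, w2
18. q | ~p, w2
19. <>(p -> q), w2
20. q, w2
21. p -> q, w3
22. q, w3
23. p -> q, w4
24. ~(p -> q), w4
25. p, w4
26. ~q, w4
27. q, w4
Accessibility: w0Rw1, w0Rw2, w1Rw3, w2Rw4
Branch closes: q and ~q both at w4.
Every branch closes; the branch above is one of them.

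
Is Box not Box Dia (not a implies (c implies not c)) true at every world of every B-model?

Tableau for the negation not Box not Box Dia (not a implies (c implies not c)):
1. not Box not Box Dia (not a implies (c implies not c)), 0
2. Box Dia (not a implies (c implies not c)), 1   [neg-Box-rule on 1: fresh world 1, 0R1]
3. Dia (not a implies (c implies not c)), 0   [Box-rule on 2 via 1R0]
4. Dia (not a implies (c implies not c)), 1   [Box-rule on 2 via 1R1]
5. not a implies (c implies not c), 2   [Dia-rule on 3: fresh world 2, 0R2]
6. c implies not c, 2   [implies-rule on 5 (branches; this branch)]
7. not c, 2   [implies-rule on 6 (branches; this branch)]
8. not a implies (c implies not c), 3   [Dia-rule on 4: fresh world 3, 1R3]
9. Dia (not a implies (c implies not c)), 3   [Box-rule on 2 via 1R3]
10. c implies not c, 3   [implies-rule on 8 (branches; this branch)]
11. not c, 3   [implies-rule on 10 (branches; this branch)]
12. not a implies (c implies not c), 4   [Dia-rule on 9: fresh world 4, 3R4]
13. c implies not c, 4   [implies-rule on 12 (branches; this branch)]
14. not c, 4   [implies-rule on 13 (branches; this branch)]
Accessibility: 0R0, 0R1, 0R2, 1R0, 1R1, 1R3, 2R0, 2R2, 3R1, 3R3, 3R4, 4R3, 4R4
The negation has an open branch (countermodel exists).

Invalid (countermodel exists)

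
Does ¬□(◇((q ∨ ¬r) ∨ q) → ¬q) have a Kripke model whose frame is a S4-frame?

Satisfiable (open branch found)

1. ¬□(◇((q ∨ ¬r) ∨ q) → ¬q), u
2. ¬(◇((q ∨ ¬r) ∨ q) → ¬q), v
3. ◇((q ∨ ¬r) ∨ q), v
4. q, v
5. (q ∨ ¬r) ∨ q, w
6. q, w
Accessibility: uRu, uRv, uRw, vRv, vRw, wRw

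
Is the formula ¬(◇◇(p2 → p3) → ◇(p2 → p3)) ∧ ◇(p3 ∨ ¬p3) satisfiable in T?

1. ¬(◇◇(p2 → p3) → ◇(p2 → p3)) ∧ ◇(p3 ∨ ¬p3), 0
2. ¬(◇◇(p2 → p3) → ◇(p2 → p3)), 0
3. ◇(p3 ∨ ¬p3), 0
4. ◇◇(p2 → p3), 0
5. ¬◇(p2 → p3), 0
6. ¬(p2 → p3), 0
7. p2, 0
8. ¬p3, 0
9. p3 ∨ ¬p3, 1
10. ¬(p2 → p3), 1
11. p2, 1
12. ¬p3, 1
13. ◇(p2 → p3), 2
14. ¬(p2 → p3), 2
15. p2, 2
16. ¬p3, 2
17. p2 → p3, 3
18. p3, 3
Accessibility: 0R0, 0R1, 0R2, 1R1, 2R2, 2R3, 3R3

Satisfiable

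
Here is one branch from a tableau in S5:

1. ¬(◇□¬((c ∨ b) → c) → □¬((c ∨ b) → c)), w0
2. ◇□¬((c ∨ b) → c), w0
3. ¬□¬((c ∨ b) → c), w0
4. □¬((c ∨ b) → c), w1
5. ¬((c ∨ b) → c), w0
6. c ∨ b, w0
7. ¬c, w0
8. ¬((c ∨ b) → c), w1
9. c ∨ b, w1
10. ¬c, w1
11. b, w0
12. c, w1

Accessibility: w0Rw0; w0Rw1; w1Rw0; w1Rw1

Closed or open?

Yes, closed

Both c and ¬c appear at w1.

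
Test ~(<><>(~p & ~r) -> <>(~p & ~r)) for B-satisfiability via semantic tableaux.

Satisfiable

1. ~(<><>(~p & ~r) -> <>(~p & ~r)), w0
2. <><>(~p & ~r), w0
3. ~<>(~p & ~r), w0
4. ~(~p & ~r), w0
5. r, w0
6. <>(~p & ~r), w1
7. ~(~p & ~r), w1
8. r, w1
9. ~p & ~r, w2
10. ~p, w2
11. ~r, w2
Accessibility: w0Rw0, w0Rw1, w1Rw0, w1Rw1, w1Rw2, w2Rw1, w2Rw2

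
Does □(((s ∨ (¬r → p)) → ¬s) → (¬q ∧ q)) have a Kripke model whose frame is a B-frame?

Satisfiable

1. □(((s ∨ (¬r → p)) → ¬s) → (¬q ∧ q)), 0
2. ((s ∨ (¬r → p)) → ¬s) → (¬q ∧ q), 0   [□-rule on 1 via 0R0]
3. ¬((s ∨ (¬r → p)) → ¬s), 0   [→-rule on 2 (branches; this branch)]
4. s ∨ (¬r → p), 0   [¬→-rule on 3]
5. s, 0   [¬→-rule on 3]
6. ¬r → p, 0   [∨-rule on 4 (branches; this branch)]
7. p, 0   [→-rule on 6 (branches; this branch)]
Accessibility: 0R0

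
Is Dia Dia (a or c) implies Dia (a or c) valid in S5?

Valid

Tableau for the negation not (Dia Dia (a or c) implies Dia (a or c)):
1. not (Dia Dia (a or c) implies Dia (a or c)), w0
2. Dia Dia (a or c), w0   [neg-implies-rule on 1]
3. not Dia (a or c), w0   [neg-implies-rule on 1]
4. not (a or c), w0   [neg-Dia-rule on 3 via w0Rw0]
5. not a, w0   [neg-or-rule on 4]
6. not c, w0   [neg-or-rule on 4]
7. Dia (a or c), w1   [Dia-rule on 2: fresh world w1, w0Rw1]
8. not (a or c), w1   [neg-Dia-rule on 3 via w0Rw1]
9. not a, w1   [neg-or-rule on 8]
10. not c, w1   [neg-or-rule on 8]
11. a or c, w2   [Dia-rule on 7: fresh world w2, w1Rw2]
12. not (a or c), w2   [neg-Dia-rule on 3 via w0Rw2]
13. not a, w2   [neg-or-rule on 12]
14. not c, w2   [neg-or-rule on 12]
15. c, w2   [or-rule on 11 (branches; this branch)]
Accessibility: w0Rw0, w0Rw1, w0Rw2, w1Rw0, w1Rw1, w1Rw2, w2Rw0, w2Rw1, w2Rw2
Branch closes: c and not c both at w2.
Every branch of the negation's tableau closes; the branch above is one of them.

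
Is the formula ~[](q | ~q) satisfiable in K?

No, unsatisfiable

1. ~[](q | ~q), 0
2. ~(q | ~q), 1
3. ~q, 1
4. q, 1
Accessibility: 0R1
Branch closes: q and ~q both at 1.
Every branch closes; the branch above is one of them.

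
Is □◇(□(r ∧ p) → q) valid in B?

Tableau for the negation ¬□◇(□(r ∧ p) → q):
1. ¬□◇(□(r ∧ p) → q), u
2. ¬◇(□(r ∧ p) → q), v
3. ¬(□(r ∧ p) → q), u
4. □(r ∧ p), u
5. ¬q, u
6. ¬(□(r ∧ p) → q), v
7. □(r ∧ p), v
8. ¬q, v
9. r ∧ p, u
10. r, u
11. p, u
12. r ∧ p, v
13. r, v
14. p, v
Accessibility: uRu, uRv, vRu, vRv
The negation has an open branch (countermodel exists).

No, not valid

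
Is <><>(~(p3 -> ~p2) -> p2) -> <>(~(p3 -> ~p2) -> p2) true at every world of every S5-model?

Valid

Tableau for the negation ~(<><>(~(p3 -> ~p2) -> p2) -> <>(~(p3 -> ~p2) -> p2)):
1. ~(<><>(~(p3 -> ~p2) -> p2) -> <>(~(p3 -> ~p2) -> p2)), w0
2. <><>(~(p3 -> ~p2) -> p2), w0
3. ~<>(~(p3 -> ~p2) -> p2), w0
4. ~(~(p3 -> ~p2) -> p2), w0
5. ~(p3 -> ~p2), w0
6. ~p2, w0
7. p3, w0
8. p2, w0
Accessibility: w0Rw0
Branch closes: p2 and ~p2 both at w0.
All branches of the negation close; one closing branch shown above.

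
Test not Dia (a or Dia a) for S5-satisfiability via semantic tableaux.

1. not Dia (a or Dia a), w0
2. not (a or Dia a), w0   [neg-Dia-rule on 1 via w0Rw0]
3. not a, w0   [neg-or-rule on 2]
4. not Dia a, w0   [neg-or-rule on 2]
Accessibility: w0Rw0

Satisfiable (open branch found)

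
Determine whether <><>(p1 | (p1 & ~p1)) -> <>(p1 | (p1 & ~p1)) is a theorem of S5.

Tableau for the negation ~(<><>(p1 | (p1 & ~p1)) -> <>(p1 | (p1 & ~p1))):
1. ~(<><>(p1 | (p1 & ~p1)) -> <>(p1 | (p1 & ~p1))), w0
2. <><>(p1 | (p1 & ~p1)), w0
3. ~<>(p1 | (p1 & ~p1)), w0
4. ~(p1 | (p1 & ~p1)), w0
5. ~p1, w0
6. ~(p1 & ~p1), w0
7. <>(p1 | (p1 & ~p1)), w1
8. ~(p1 | (p1 & ~p1)), w1
9. ~p1, w1
10. ~(p1 & ~p1), w1
11. p1 | (p1 & ~p1), w2
12. ~(p1 | (p1 & ~p1)), w2
13. ~p1, w2
14. ~(p1 & ~p1), w2
15. p1 & ~p1, w2
16. p1, w2
Accessibility: w0Rw0, w0Rw1, w0Rw2, w1Rw0, w1Rw1, w1Rw2, w2Rw0, w2Rw1, w2Rw2
Branch closes: p1 and ~p1 both at w2.
All branches of the negation close; one closing branch shown above.

Valid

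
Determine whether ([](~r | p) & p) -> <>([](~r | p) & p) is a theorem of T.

Tableau for the negation ~(([](~r | p) & p) -> <>([](~r | p) & p)):
1. ~(([](~r | p) & p) -> <>([](~r | p) & p)), u
2. [](~r | p) & p, u
3. ~<>([](~r | p) & p), u
4. [](~r | p), u
5. p, u
6. ~([](~r | p) & p), u
7. ~r | p, u
8. ~[](~r | p), u
9. ~(~r | p), v
10. r, v
11. ~p, v
12. ~([](~r | p) & p), v
13. ~r | p, v
14. p, v
Accessibility: uRu, uRv, vRv
Branch closes: p and ~p both at v.
Every branch of the negation's tableau closes; the branch above is one of them.

Valid in T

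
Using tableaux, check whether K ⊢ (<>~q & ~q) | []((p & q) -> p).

Tableau for the negation ~((<>~q & ~q) | []((p & q) -> p)):
1. ~((<>~q & ~q) | []((p & q) -> p)), w0
2. ~(<>~q & ~q), w0
3. ~[]((p & q) -> p), w0
4. q, w0
5. ~((p & q) -> p), w1
6. p & q, w1
7. ~p, w1
8. p, w1
9. q, w1
Accessibility: w0Rw1
Branch closes: p and ~p both at w1.
Every branch of the negation's tableau closes; the branch above is one of them.

Yes, valid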